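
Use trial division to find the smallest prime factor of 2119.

2119 is odd.
Digit sum 13, not divisible by 3.
Ends in 9: not divisible by 5.
7: 2119 = 7·302 + 5
11: 2119 = 11·192 + 7
13: 2119 = 13·163

13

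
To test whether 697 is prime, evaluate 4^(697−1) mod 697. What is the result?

324

4^1 ≡ 4 (mod 697)
4^2 ≡ 4^2 = 16 ≡ 16 (mod 697)
4^4 ≡ 16^2 = 256 ≡ 256 (mod 697)
4^8 ≡ 256^2 = 65536 ≡ 18 (mod 697)
4^16 ≡ 18^2 = 324 ≡ 324 (mod 697)
4^32 ≡ 324^2 = 104976 ≡ 426 (mod 697)
4^64 ≡ 426^2 = 181476 ≡ 256 (mod 697)
4^128 ≡ 256^2 = 65536 ≡ 18 (mod 697)
4^256 ≡ 18^2 = 324 ≡ 324 (mod 697)
4^512 ≡ 324^2 = 104976 ≡ 426 (mod 697)
696 = 512 + 128 + 32 + 16 + 8 in binary powers of 2.
So 4^696 ≡ 426 · 18 · 426 · 324 · 18 ≡ 324 (mod 697).
Since 324 ≠ 1, base 4 is a Fermat witness: 697 is composite.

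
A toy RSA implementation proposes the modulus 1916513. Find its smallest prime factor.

1916513 is odd.
Digit sum 26, not divisible by 3.
Ends in 3: not divisible by 5.
7: 1916513 = 7·273787 + 4
11: 1916513 = 11·174228 + 5
13: 1916513 = 13·147424 + 1
17: 1916513 = 17·112736 + 1
19: 1916513 = 19·100869 + 2
23: 1916513 = 23·83326 + 15
29: 1916513 = 29·66086 + 19
31: 1916513 = 31·61823

31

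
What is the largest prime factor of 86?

86 = 2 · 43
43 is prime.
So 86 = 2 · 43; the largest prime factor is 43.

43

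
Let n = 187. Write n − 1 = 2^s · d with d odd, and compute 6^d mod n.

95

187 − 1 = 186 = 2^1 · 93, so d = 93.
6^1 ≡ 6 (mod 187)
6^2 ≡ 6^2 = 36 ≡ 36 (mod 187)
6^4 ≡ 36^2 = 1296 ≡ 174 (mod 187)
6^8 ≡ 174^2 = 30276 ≡ 169 (mod 187)
6^16 ≡ 169^2 = 28561 ≡ 137 (mod 187)
6^32 ≡ 137^2 = 18769 ≡ 69 (mod 187)
6^64 ≡ 69^2 = 4761 ≡ 86 (mod 187)
93 = 64 + 16 + 8 + 4 + 1 in binary powers of 2.
So 6^93 ≡ 86 · 137 · 169 · 174 · 6 ≡ 95 (mod 187).
Squaring chain: 95; never reaches −1, so base 6 is a Miller–Rabin witness that 187 is composite.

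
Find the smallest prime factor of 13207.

47

13207 is odd.
Digit sum 13, not divisible by 3.
Ends in 7: not divisible by 5.
7: 13207 = 7·1886 + 5
11: 13207 = 11·1200 + 7
13: 13207 = 13·1015 + 12
17: 13207 = 17·776 + 15
19: 13207 = 19·695 + 2
23: 13207 = 23·574 + 5
29: 13207 = 29·455 + 12
31: 13207 = 31·426 + 1
37: 13207 = 37·356 + 35
41: 13207 = 41·322 + 5
43: 13207 = 43·307 + 6
47: 13207 = 47·281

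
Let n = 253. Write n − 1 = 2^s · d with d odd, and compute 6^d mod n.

18

253 − 1 = 252 = 2^2 · 63, so d = 63.
6^1 ≡ 6 (mod 253)
6^2 ≡ 6^2 = 36 ≡ 36 (mod 253)
6^4 ≡ 36^2 = 1296 ≡ 31 (mod 253)
6^8 ≡ 31^2 = 961 ≡ 202 (mod 253)
6^16 ≡ 202^2 = 40804 ≡ 71 (mod 253)
6^32 ≡ 71^2 = 5041 ≡ 234 (mod 253)
63 = 32 + 16 + 8 + 4 + 2 + 1 in binary powers of 2.
So 6^63 ≡ 234 · 71 · 202 · 31 · 36 · 6 ≡ 18 (mod 253).
Squaring chain: 18 → 71; never reaches −1, so base 6 is a Miller–Rabin witness that 253 is composite.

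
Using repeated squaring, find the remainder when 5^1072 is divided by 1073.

5^1 ≡ 5 (mod 1073)
5^2 ≡ 5^2 = 25 ≡ 25 (mod 1073)
5^4 ≡ 25^2 = 625 ≡ 625 (mod 1073)
5^8 ≡ 625^2 = 390625 ≡ 53 (mod 1073)
5^16 ≡ 53^2 = 2809 ≡ 663 (mod 1073)
5^32 ≡ 663^2 = 439569 ≡ 712 (mod 1073)
5^64 ≡ 712^2 = 506944 ≡ 488 (mod 1073)
5^128 ≡ 488^2 = 238144 ≡ 1011 (mod 1073)
5^256 ≡ 1011^2 = 1022121 ≡ 625 (mod 1073)
5^512 ≡ 625^2 = 390625 ≡ 53 (mod 1073)
5^1024 ≡ 53^2 = 2809 ≡ 663 (mod 1073)
1072 = 1024 + 32 + 16 in binary powers of 2.
So 5^1072 ≡ 663 · 712 · 663 ≡ 488 (mod 1073).
Since 488 ≠ 1, base 5 is a Fermat witness: 1073 is composite.

488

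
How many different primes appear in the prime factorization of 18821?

18821 = 11 · 1711
1711 = 29 · 59
18821 = 11 · 29 · 59, which has 3 distinct prime factors.

3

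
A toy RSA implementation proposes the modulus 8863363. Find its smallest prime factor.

67

8863363 is odd.
Digit sum 37, not divisible by 3.
Ends in 3: not divisible by 5.
7: 8863363 = 7·1266194 + 5
11: 8863363 = 11·805760 + 3
13: 8863363 = 13·681797 + 2
17: 8863363 = 17·521374 + 5
19: 8863363 = 19·466492 + 15
23: 8863363 = 23·385363 + 14
29: 8863363 = 29·305633 + 6
31: 8863363 = 31·285914 + 29
37: 8863363 = 37·239550 + 13
41: 8863363 = 41·216179 + 24
43: 8863363 = 43·206124 + 31
47: 8863363 = 47·188582 + 9
53: 8863363 = 53·167233 + 14
59: 8863363 = 59·150226 + 29
61: 8863363 = 61·145301 + 2
67: 8863363 = 67·132289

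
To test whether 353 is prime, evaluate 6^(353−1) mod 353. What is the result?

1

6^1 ≡ 6 (mod 353)
6^2 ≡ 6^2 = 36 ≡ 36 (mod 353)
6^4 ≡ 36^2 = 1296 ≡ 237 (mod 353)
6^8 ≡ 237^2 = 56169 ≡ 42 (mod 353)
6^16 ≡ 42^2 = 1764 ≡ 352 (mod 353)
6^32 ≡ 352^2 = 123904 ≡ 1 (mod 353)
6^64 ≡ 1^2 = 1 ≡ 1 (mod 353)
6^128 ≡ 1^2 = 1 ≡ 1 (mod 353)
6^256 ≡ 1^2 = 1 ≡ 1 (mod 353)
352 = 256 + 64 + 32 in binary powers of 2.
So 6^352 ≡ 1 · 1 · 1 ≡ 1 (mod 353).
Since the result is 1, base 6 gives no evidence that 353 is composite.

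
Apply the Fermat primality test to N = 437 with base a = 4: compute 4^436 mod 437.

123

4^1 ≡ 4 (mod 437)
4^2 ≡ 4^2 = 16 ≡ 16 (mod 437)
4^4 ≡ 16^2 = 256 ≡ 256 (mod 437)
4^8 ≡ 256^2 = 65536 ≡ 423 (mod 437)
4^16 ≡ 423^2 = 178929 ≡ 196 (mod 437)
4^32 ≡ 196^2 = 38416 ≡ 397 (mod 437)
4^64 ≡ 397^2 = 157609 ≡ 289 (mod 437)
4^128 ≡ 289^2 = 83521 ≡ 54 (mod 437)
4^256 ≡ 54^2 = 2916 ≡ 294 (mod 437)
436 = 256 + 128 + 32 + 16 + 4 in binary powers of 2.
So 4^436 ≡ 294 · 54 · 397 · 196 · 256 ≡ 123 (mod 437).
Since 123 ≠ 1, base 4 is a Fermat witness: 437 is composite.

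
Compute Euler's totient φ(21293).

20988

Factor: 21293 = 107 · 199.
φ(21293) = (107−1) · (199−1) = 106 · 198 = 20988.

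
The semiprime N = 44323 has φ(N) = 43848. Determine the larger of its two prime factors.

349

φ(n) = (p−1)(q−1) = n − (p+q) + 1, so p + q = 44323 − 43848 + 1 = 476.
p and q are the roots of t² − 476t + 44323 = 0.
Discriminant: 476² − 4·44323 = 226576 − 177292 = 49284; √49284 = 222.
q = (476 − 222)/2 = 127, p = (476 + 222)/2 = 349.
Check: 127 · 349 = 44323.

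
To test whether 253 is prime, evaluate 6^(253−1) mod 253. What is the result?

6^1 ≡ 6 (mod 253)
6^2 ≡ 6^2 = 36 ≡ 36 (mod 253)
6^4 ≡ 36^2 = 1296 ≡ 31 (mod 253)
6^8 ≡ 31^2 = 961 ≡ 202 (mod 253)
6^16 ≡ 202^2 = 40804 ≡ 71 (mod 253)
6^32 ≡ 71^2 = 5041 ≡ 234 (mod 253)
6^64 ≡ 234^2 = 54756 ≡ 108 (mod 253)
6^128 ≡ 108^2 = 11664 ≡ 26 (mod 253)
252 = 128 + 64 + 32 + 16 + 8 + 4 in binary powers of 2.
So 6^252 ≡ 26 · 108 · 234 · 71 · 202 · 31 ≡ 234 (mod 253).
Since 234 ≠ 1, base 6 is a Fermat witness: 253 is composite.

234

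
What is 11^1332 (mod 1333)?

78

11^1 ≡ 11 (mod 1333)
11^2 ≡ 11^2 = 121 ≡ 121 (mod 1333)
11^4 ≡ 121^2 = 14641 ≡ 1311 (mod 1333)
11^8 ≡ 1311^2 = 1718721 ≡ 484 (mod 1333)
11^16 ≡ 484^2 = 234256 ≡ 981 (mod 1333)
11^32 ≡ 981^2 = 962361 ≡ 1268 (mod 1333)
11^64 ≡ 1268^2 = 1607824 ≡ 226 (mod 1333)
11^128 ≡ 226^2 = 51076 ≡ 422 (mod 1333)
11^256 ≡ 422^2 = 178084 ≡ 795 (mod 1333)
11^512 ≡ 795^2 = 632025 ≡ 183 (mod 1333)
11^1024 ≡ 183^2 = 33489 ≡ 164 (mod 1333)
1332 = 1024 + 256 + 32 + 16 + 4 in binary powers of 2.
So 11^1332 ≡ 164 · 795 · 1268 · 981 · 1311 ≡ 78 (mod 1333).
Since 78 ≠ 1, base 11 is a Fermat witness: 1333 is composite.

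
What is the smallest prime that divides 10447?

31

10447 is odd.
Digit sum 16, not divisible by 3.
Ends in 7: not divisible by 5.
7: 10447 = 7·1492 + 3
11: 10447 = 11·949 + 8
13: 10447 = 13·803 + 8
17: 10447 = 17·614 + 9
19: 10447 = 19·549 + 16
23: 10447 = 23·454 + 5
29: 10447 = 29·360 + 7
31: 10447 = 31·337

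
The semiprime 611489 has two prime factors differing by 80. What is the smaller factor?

Since p = q + 80, we have 611489 = q(q + 80), so q² + 80q − 611489 = 0.
Discriminant: 80² + 4·611489 = 6400 + 2445956 = 2452356; √2452356 = 1566.
q = (−80 + 1566)/2 = 743, and p = q + 80 = 823.
Check: 743 · 823 = 611489.

743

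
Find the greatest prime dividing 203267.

83

203267 = 31 · 6557
6557 = 79 · 83
83 is prime.
So 203267 = 31 · 79 · 83; the largest prime factor is 83.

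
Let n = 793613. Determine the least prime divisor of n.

793613 is odd.
Digit sum 29, not divisible by 3.
Ends in 3: not divisible by 5.
7: 793613 = 7·113373 + 2
11: 793613 = 11·72146 + 7
13: 793613 = 13·61047 + 2
17: 793613 = 17·46683 + 2
19: 793613 = 19·41769 + 2
23: 793613 = 23·34504 + 21
29: 793613 = 29·27365 + 28
31: 793613 = 31·25600 + 13
37: 793613 = 37·21449

37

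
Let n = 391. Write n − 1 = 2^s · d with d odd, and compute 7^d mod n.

391 − 1 = 390 = 2^1 · 195, so d = 195.
7^1 ≡ 7 (mod 391)
7^2 ≡ 7^2 = 49 ≡ 49 (mod 391)
7^4 ≡ 49^2 = 2401 ≡ 55 (mod 391)
7^8 ≡ 55^2 = 3025 ≡ 288 (mod 391)
7^16 ≡ 288^2 = 82944 ≡ 52 (mod 391)
7^32 ≡ 52^2 = 2704 ≡ 358 (mod 391)
7^64 ≡ 358^2 = 128164 ≡ 307 (mod 391)
7^128 ≡ 307^2 = 94249 ≡ 18 (mod 391)
195 = 128 + 64 + 2 + 1 in binary powers of 2.
So 7^195 ≡ 18 · 307 · 49 · 7 ≡ 241 (mod 391).
Squaring chain: 241; never reaches −1, so base 7 is a Miller–Rabin witness that 391 is composite.

241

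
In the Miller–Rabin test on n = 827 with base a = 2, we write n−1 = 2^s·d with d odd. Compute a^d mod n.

827 − 1 = 826 = 2^1 · 413, so d = 413.
2^1 ≡ 2 (mod 827)
2^2 ≡ 2^2 = 4 ≡ 4 (mod 827)
2^4 ≡ 4^2 = 16 ≡ 16 (mod 827)
2^8 ≡ 16^2 = 256 ≡ 256 (mod 827)
2^16 ≡ 256^2 = 65536 ≡ 203 (mod 827)
2^32 ≡ 203^2 = 41209 ≡ 686 (mod 827)
2^64 ≡ 686^2 = 470596 ≡ 33 (mod 827)
2^128 ≡ 33^2 = 1089 ≡ 262 (mod 827)
2^256 ≡ 262^2 = 68644 ≡ 3 (mod 827)
413 = 256 + 128 + 16 + 8 + 4 + 1 in binary powers of 2.
So 2^413 ≡ 3 · 262 · 203 · 256 · 16 · 2 ≡ 826 (mod 827).
Since 2^d ≡ 826 (mod 827), base 2 does not prove 827 composite.

826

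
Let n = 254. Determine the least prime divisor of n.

2

254 is even: 2 divides it.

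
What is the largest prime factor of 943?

41

943 = 23 · 41
41 is prime.
So 943 = 23 · 41; the largest prime factor is 41.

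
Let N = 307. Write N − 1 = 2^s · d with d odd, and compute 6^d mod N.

307 − 1 = 306 = 2^1 · 153, so d = 153.
6^1 ≡ 6 (mod 307)
6^2 ≡ 6^2 = 36 ≡ 36 (mod 307)
6^4 ≡ 36^2 = 1296 ≡ 68 (mod 307)
6^8 ≡ 68^2 = 4624 ≡ 19 (mod 307)
6^16 ≡ 19^2 = 361 ≡ 54 (mod 307)
6^32 ≡ 54^2 = 2916 ≡ 153 (mod 307)
6^64 ≡ 153^2 = 23409 ≡ 77 (mod 307)
6^128 ≡ 77^2 = 5929 ≡ 96 (mod 307)
153 = 128 + 16 + 8 + 1 in binary powers of 2.
So 6^153 ≡ 96 · 54 · 19 · 6 ≡ 1 (mod 307).
Since 6^d ≡ 1 (mod 307), base 6 does not prove 307 composite.

1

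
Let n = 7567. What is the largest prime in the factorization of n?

47

7567 = 7 · 1081
1081 = 23 · 47
47 is prime.
So 7567 = 7 · 23 · 47; the largest prime factor is 47.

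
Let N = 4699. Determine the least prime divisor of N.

37

4699 is odd.
Digit sum 28, not divisible by 3.
Ends in 9: not divisible by 5.
7: 4699 = 7·671 + 2
11: 4699 = 11·427 + 2
13: 4699 = 13·361 + 6
17: 4699 = 17·276 + 7
19: 4699 = 19·247 + 6
23: 4699 = 23·204 + 7
29: 4699 = 29·162 + 1
31: 4699 = 31·151 + 18
37: 4699 = 37·127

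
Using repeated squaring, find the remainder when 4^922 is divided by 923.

4^1 ≡ 4 (mod 923)
4^2 ≡ 4^2 = 16 ≡ 16 (mod 923)
4^4 ≡ 16^2 = 256 ≡ 256 (mod 923)
4^8 ≡ 256^2 = 65536 ≡ 3 (mod 923)
4^16 ≡ 3^2 = 9 ≡ 9 (mod 923)
4^32 ≡ 9^2 = 81 ≡ 81 (mod 923)
4^64 ≡ 81^2 = 6561 ≡ 100 (mod 923)
4^128 ≡ 100^2 = 10000 ≡ 770 (mod 923)
4^256 ≡ 770^2 = 592900 ≡ 334 (mod 923)
4^512 ≡ 334^2 = 111556 ≡ 796 (mod 923)
922 = 512 + 256 + 128 + 16 + 8 + 2 in binary powers of 2.
So 4^922 ≡ 796 · 334 · 770 · 9 · 3 · 16 ≡ 555 (mod 923).
Since 555 ≠ 1, base 4 is a Fermat witness: 923 is composite.

555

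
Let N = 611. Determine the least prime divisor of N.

611 is odd.
Digit sum 8, not divisible by 3.
Ends in 1: not divisible by 5.
7: 611 = 7·87 + 2
11: 611 = 11·55 + 6
13: 611 = 13·47

13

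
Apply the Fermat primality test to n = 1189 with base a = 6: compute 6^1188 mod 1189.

605

6^1 ≡ 6 (mod 1189)
6^2 ≡ 6^2 = 36 ≡ 36 (mod 1189)
6^4 ≡ 36^2 = 1296 ≡ 107 (mod 1189)
6^8 ≡ 107^2 = 11449 ≡ 748 (mod 1189)
6^16 ≡ 748^2 = 559504 ≡ 674 (mod 1189)
6^32 ≡ 674^2 = 454276 ≡ 78 (mod 1189)
6^64 ≡ 78^2 = 6084 ≡ 139 (mod 1189)
6^128 ≡ 139^2 = 19321 ≡ 297 (mod 1189)
6^256 ≡ 297^2 = 88209 ≡ 223 (mod 1189)
6^512 ≡ 223^2 = 49729 ≡ 980 (mod 1189)
6^1024 ≡ 980^2 = 960400 ≡ 877 (mod 1189)
1188 = 1024 + 128 + 32 + 4 in binary powers of 2.
So 6^1188 ≡ 877 · 297 · 78 · 107 ≡ 605 (mod 1189).
Since 605 ≠ 1, base 6 is a Fermat witness: 1189 is composite.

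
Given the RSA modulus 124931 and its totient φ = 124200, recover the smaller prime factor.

φ(n) = (p−1)(q−1) = n − (p+q) + 1, so p + q = 124931 − 124200 + 1 = 732.
p and q are the roots of t² − 732t + 124931 = 0.
Discriminant: 732² − 4·124931 = 535824 − 499724 = 36100; √36100 = 190.
q = (732 − 190)/2 = 271, p = (732 + 190)/2 = 461.
Check: 271 · 461 = 124931.

271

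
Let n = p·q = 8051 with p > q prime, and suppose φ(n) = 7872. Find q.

φ(n) = (p−1)(q−1) = n − (p+q) + 1, so p + q = 8051 − 7872 + 1 = 180.
p and q are the roots of t² − 180t + 8051 = 0.
Discriminant: 180² − 4·8051 = 32400 − 32204 = 196; √196 = 14.
q = (180 − 14)/2 = 83, p = (180 + 14)/2 = 97.
Check: 83 · 97 = 8051.

83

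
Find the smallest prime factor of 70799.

70799 is odd.
Digit sum 32, not divisible by 3.
Ends in 9: not divisible by 5.
7: 70799 = 7·10114 + 1
11: 70799 = 11·6436 + 3
13: 70799 = 13·5446 + 1
17: 70799 = 17·4164 + 11
19: 70799 = 19·3726 + 5
23: 70799 = 23·3078 + 5
29: 70799 = 29·2441 + 10
31: 70799 = 31·2283 + 26
37: 70799 = 37·1913 + 18
41: 70799 = 41·1726 + 33
43: 70799 = 43·1646 + 21
47: 70799 = 47·1506 + 17
53: 70799 = 53·1335 + 44
59: 70799 = 59·1199 + 58
61: 70799 = 61·1160 + 39
67: 70799 = 67·1056 + 47
71: 70799 = 71·997 + 12
73: 70799 = 73·969 + 62
79: 70799 = 79·896 + 15
83: 70799 = 83·853

83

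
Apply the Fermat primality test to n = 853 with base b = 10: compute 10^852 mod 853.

1

10^1 ≡ 10 (mod 853)
10^2 ≡ 10^2 = 100 ≡ 100 (mod 853)
10^4 ≡ 100^2 = 10000 ≡ 617 (mod 853)
10^8 ≡ 617^2 = 380689 ≡ 251 (mod 853)
10^16 ≡ 251^2 = 63001 ≡ 732 (mod 853)
10^32 ≡ 732^2 = 535824 ≡ 140 (mod 853)
10^64 ≡ 140^2 = 19600 ≡ 834 (mod 853)
10^128 ≡ 834^2 = 695556 ≡ 361 (mod 853)
10^256 ≡ 361^2 = 130321 ≡ 665 (mod 853)
10^512 ≡ 665^2 = 442225 ≡ 371 (mod 853)
852 = 512 + 256 + 64 + 16 + 4 in binary powers of 2.
So 10^852 ≡ 371 · 665 · 834 · 732 · 617 ≡ 1 (mod 853).
Since the result is 1, base 10 gives no evidence that 853 is composite.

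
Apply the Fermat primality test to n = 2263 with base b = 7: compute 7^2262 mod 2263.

7^1 ≡ 7 (mod 2263)
7^2 ≡ 7^2 = 49 ≡ 49 (mod 2263)
7^4 ≡ 49^2 = 2401 ≡ 138 (mod 2263)
7^8 ≡ 138^2 = 19044 ≡ 940 (mod 2263)
7^16 ≡ 940^2 = 883600 ≡ 1030 (mod 2263)
7^32 ≡ 1030^2 = 1060900 ≡ 1816 (mod 2263)
7^64 ≡ 1816^2 = 3297856 ≡ 665 (mod 2263)
7^128 ≡ 665^2 = 442225 ≡ 940 (mod 2263)
7^256 ≡ 940^2 = 883600 ≡ 1030 (mod 2263)
7^512 ≡ 1030^2 = 1060900 ≡ 1816 (mod 2263)
7^1024 ≡ 1816^2 = 3297856 ≡ 665 (mod 2263)
7^2048 ≡ 665^2 = 442225 ≡ 940 (mod 2263)
2262 = 2048 + 128 + 64 + 16 + 4 + 2 in binary powers of 2.
So 7^2262 ≡ 940 · 940 · 665 · 1030 · 138 · 49 ≡ 1287 (mod 2263).
Since 1287 ≠ 1, base 7 is a Fermat witness: 2263 is composite.

1287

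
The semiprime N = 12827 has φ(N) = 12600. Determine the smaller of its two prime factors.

φ(n) = (p−1)(q−1) = n − (p+q) + 1, so p + q = 12827 − 12600 + 1 = 228.
p and q are the roots of t² − 228t + 12827 = 0.
Discriminant: 228² − 4·12827 = 51984 − 51308 = 676; √676 = 26.
q = (228 − 26)/2 = 101, p = (228 + 26)/2 = 127.
Check: 101 · 127 = 12827.

101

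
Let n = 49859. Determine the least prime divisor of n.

49859 is odd.
Digit sum 35, not divisible by 3.
Ends in 9: not divisible by 5.
7: 49859 = 7·7122 + 5
11: 49859 = 11·4532 + 7
13: 49859 = 13·3835 + 4
17: 49859 = 17·2932 + 15
19: 49859 = 19·2624 + 3
23: 49859 = 23·2167 + 18
29: 49859 = 29·1719 + 8
31: 49859 = 31·1608 + 11
37: 49859 = 37·1347 + 20
41: 49859 = 41·1216 + 3
43: 49859 = 43·1159 + 22
47: 49859 = 47·1060 + 39
53: 49859 = 53·940 + 39
59: 49859 = 59·845 + 4
61: 49859 = 61·817 + 22
67: 49859 = 67·744 + 11
71: 49859 = 71·702 + 17
73: 49859 = 73·683

73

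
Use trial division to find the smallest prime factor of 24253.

24253 is odd.
Digit sum 16, not divisible by 3.
Ends in 3: not divisible by 5.
7: 24253 = 7·3464 + 5
11: 24253 = 11·2204 + 9
13: 24253 = 13·1865 + 8
17: 24253 = 17·1426 + 11
19: 24253 = 19·1276 + 9
23: 24253 = 23·1054 + 11
29: 24253 = 29·836 + 9
31: 24253 = 31·782 + 11
37: 24253 = 37·655 + 18
41: 24253 = 41·591 + 22
43: 24253 = 43·564 + 1
47: 24253 = 47·516 + 1
53: 24253 = 53·457 + 32
59: 24253 = 59·411 + 4
61: 24253 = 61·397 + 36
67: 24253 = 67·361 + 66
71: 24253 = 71·341 + 42
73: 24253 = 73·332 + 17
79: 24253 = 79·307

79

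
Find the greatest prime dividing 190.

19

190 = 2 · 95
95 = 5 · 19
19 is prime.
So 190 = 2 · 5 · 19; the largest prime factor is 19.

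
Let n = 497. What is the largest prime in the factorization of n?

71

497 = 7 · 71
71 is prime.
So 497 = 7 · 71; the largest prime factor is 71.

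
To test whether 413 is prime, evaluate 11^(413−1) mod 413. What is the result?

11^1 ≡ 11 (mod 413)
11^2 ≡ 11^2 = 121 ≡ 121 (mod 413)
11^4 ≡ 121^2 = 14641 ≡ 186 (mod 413)
11^8 ≡ 186^2 = 34596 ≡ 317 (mod 413)
11^16 ≡ 317^2 = 100489 ≡ 130 (mod 413)
11^32 ≡ 130^2 = 16900 ≡ 380 (mod 413)
11^64 ≡ 380^2 = 144400 ≡ 263 (mod 413)
11^128 ≡ 263^2 = 69169 ≡ 198 (mod 413)
11^256 ≡ 198^2 = 39204 ≡ 382 (mod 413)
412 = 256 + 128 + 16 + 8 + 4 in binary powers of 2.
So 11^412 ≡ 382 · 198 · 130 · 317 · 186 ≡ 263 (mod 413).
Since 263 ≠ 1, base 11 is a Fermat witness: 413 is composite.

263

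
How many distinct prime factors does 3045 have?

4

3045 = 3 · 1015
1015 = 5 · 203
203 = 7 · 29
3045 = 3 · 5 · 7 · 29, which has 4 distinct prime factors.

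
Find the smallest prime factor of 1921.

17

1921 is odd.
Digit sum 13, not divisible by 3.
Ends in 1: not divisible by 5.
7: 1921 = 7·274 + 3
11: 1921 = 11·174 + 7
13: 1921 = 13·147 + 10
17: 1921 = 17·113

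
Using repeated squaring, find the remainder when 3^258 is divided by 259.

211

3^1 ≡ 3 (mod 259)
3^2 ≡ 3^2 = 9 ≡ 9 (mod 259)
3^4 ≡ 9^2 = 81 ≡ 81 (mod 259)
3^8 ≡ 81^2 = 6561 ≡ 86 (mod 259)
3^16 ≡ 86^2 = 7396 ≡ 144 (mod 259)
3^32 ≡ 144^2 = 20736 ≡ 16 (mod 259)
3^64 ≡ 16^2 = 256 ≡ 256 (mod 259)
3^128 ≡ 256^2 = 65536 ≡ 9 (mod 259)
3^256 ≡ 9^2 = 81 ≡ 81 (mod 259)
258 = 256 + 2 in binary powers of 2.
So 3^258 ≡ 81 · 9 ≡ 211 (mod 259).
Since 211 ≠ 1, base 3 is a Fermat witness: 259 is composite.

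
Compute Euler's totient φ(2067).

Factor: 2067 = 3 · 13 · 53.
φ(2067) = (3−1) · (13−1) · (53−1) = 2 · 12 · 52 = 1248.

1248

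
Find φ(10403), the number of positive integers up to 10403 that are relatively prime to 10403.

Factor: 10403 = 101 · 103.
φ(10403) = (101−1) · (103−1) = 100 · 102 = 10200.

10200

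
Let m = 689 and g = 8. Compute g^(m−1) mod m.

8^1 ≡ 8 (mod 689)
8^2 ≡ 8^2 = 64 ≡ 64 (mod 689)
8^4 ≡ 64^2 = 4096 ≡ 651 (mod 689)
8^8 ≡ 651^2 = 423801 ≡ 66 (mod 689)
8^16 ≡ 66^2 = 4356 ≡ 222 (mod 689)
8^32 ≡ 222^2 = 49284 ≡ 365 (mod 689)
8^64 ≡ 365^2 = 133225 ≡ 248 (mod 689)
8^128 ≡ 248^2 = 61504 ≡ 183 (mod 689)
8^256 ≡ 183^2 = 33489 ≡ 417 (mod 689)
8^512 ≡ 417^2 = 173889 ≡ 261 (mod 689)
688 = 512 + 128 + 32 + 16 in binary powers of 2.
So 8^688 ≡ 261 · 183 · 365 · 222 ≡ 248 (mod 689).
Since 248 ≠ 1, base 8 is a Fermat witness: 689 is composite.

248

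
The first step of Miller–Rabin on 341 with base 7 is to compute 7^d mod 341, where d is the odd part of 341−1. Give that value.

87

341 − 1 = 340 = 2^2 · 85, so d = 85.
7^1 ≡ 7 (mod 341)
7^2 ≡ 7^2 = 49 ≡ 49 (mod 341)
7^4 ≡ 49^2 = 2401 ≡ 14 (mod 341)
7^8 ≡ 14^2 = 196 ≡ 196 (mod 341)
7^16 ≡ 196^2 = 38416 ≡ 224 (mod 341)
7^32 ≡ 224^2 = 50176 ≡ 49 (mod 341)
7^64 ≡ 49^2 = 2401 ≡ 14 (mod 341)
85 = 64 + 16 + 4 + 1 in binary powers of 2.
So 7^85 ≡ 14 · 224 · 14 · 7 ≡ 87 (mod 341).
Squaring chain: 87 → 67; never reaches −1, so base 7 is a Miller–Rabin witness that 341 is composite.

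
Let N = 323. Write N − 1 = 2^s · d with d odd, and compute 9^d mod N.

323 − 1 = 322 = 2^1 · 161, so d = 161.
9^1 ≡ 9 (mod 323)
9^2 ≡ 9^2 = 81 ≡ 81 (mod 323)
9^4 ≡ 81^2 = 6561 ≡ 101 (mod 323)
9^8 ≡ 101^2 = 10201 ≡ 188 (mod 323)
9^16 ≡ 188^2 = 35344 ≡ 137 (mod 323)
9^32 ≡ 137^2 = 18769 ≡ 35 (mod 323)
9^64 ≡ 35^2 = 1225 ≡ 256 (mod 323)
9^128 ≡ 256^2 = 65536 ≡ 290 (mod 323)
161 = 128 + 32 + 1 in binary powers of 2.
So 9^161 ≡ 290 · 35 · 9 ≡ 264 (mod 323).
Squaring chain: 264; never reaches −1, so base 9 is a Miller–Rabin witness that 323 is composite.

264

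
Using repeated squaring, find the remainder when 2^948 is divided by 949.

300

2^1 ≡ 2 (mod 949)
2^2 ≡ 2^2 = 4 ≡ 4 (mod 949)
2^4 ≡ 4^2 = 16 ≡ 16 (mod 949)
2^8 ≡ 16^2 = 256 ≡ 256 (mod 949)
2^16 ≡ 256^2 = 65536 ≡ 55 (mod 949)
2^32 ≡ 55^2 = 3025 ≡ 178 (mod 949)
2^64 ≡ 178^2 = 31684 ≡ 367 (mod 949)
2^128 ≡ 367^2 = 134689 ≡ 880 (mod 949)
2^256 ≡ 880^2 = 774400 ≡ 16 (mod 949)
2^512 ≡ 16^2 = 256 ≡ 256 (mod 949)
948 = 512 + 256 + 128 + 32 + 16 + 4 in binary powers of 2.
So 2^948 ≡ 256 · 16 · 880 · 178 · 55 · 16 ≡ 300 (mod 949).
Since 300 ≠ 1, base 2 is a Fermat witness: 949 is composite.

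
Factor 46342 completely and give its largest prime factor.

46342 = 2 · 23171
23171 = 17 · 1363
1363 = 29 · 47
47 is prime.
So 46342 = 2 · 17 · 29 · 47; the largest prime factor is 47.

47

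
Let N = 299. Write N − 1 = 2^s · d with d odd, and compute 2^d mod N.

299 − 1 = 298 = 2^1 · 149, so d = 149.
2^1 ≡ 2 (mod 299)
2^2 ≡ 2^2 = 4 ≡ 4 (mod 299)
2^4 ≡ 4^2 = 16 ≡ 16 (mod 299)
2^8 ≡ 16^2 = 256 ≡ 256 (mod 299)
2^16 ≡ 256^2 = 65536 ≡ 55 (mod 299)
2^32 ≡ 55^2 = 3025 ≡ 35 (mod 299)
2^64 ≡ 35^2 = 1225 ≡ 29 (mod 299)
2^128 ≡ 29^2 = 841 ≡ 243 (mod 299)
149 = 128 + 16 + 4 + 1 in binary powers of 2.
So 2^149 ≡ 243 · 55 · 16 · 2 ≡ 110 (mod 299).
Squaring chain: 110; never reaches −1, so base 2 is a Miller–Rabin witness that 299 is composite.

110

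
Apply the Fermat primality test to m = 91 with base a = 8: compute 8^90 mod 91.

64

8^1 ≡ 8 (mod 91)
8^2 ≡ 8^2 = 64 ≡ 64 (mod 91)
8^4 ≡ 64^2 = 4096 ≡ 1 (mod 91)
8^8 ≡ 1^2 = 1 ≡ 1 (mod 91)
8^16 ≡ 1^2 = 1 ≡ 1 (mod 91)
8^32 ≡ 1^2 = 1 ≡ 1 (mod 91)
8^64 ≡ 1^2 = 1 ≡ 1 (mod 91)
90 = 64 + 16 + 8 + 2 in binary powers of 2.
So 8^90 ≡ 1 · 1 · 1 · 64 ≡ 64 (mod 91).
Since 64 ≠ 1, base 8 is a Fermat witness: 91 is composite.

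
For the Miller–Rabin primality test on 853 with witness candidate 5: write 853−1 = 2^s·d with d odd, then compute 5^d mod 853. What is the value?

853 − 1 = 852 = 2^2 · 213, so d = 213.
5^1 ≡ 5 (mod 853)
5^2 ≡ 5^2 = 25 ≡ 25 (mod 853)
5^4 ≡ 25^2 = 625 ≡ 625 (mod 853)
5^8 ≡ 625^2 = 390625 ≡ 804 (mod 853)
5^16 ≡ 804^2 = 646416 ≡ 695 (mod 853)
5^32 ≡ 695^2 = 483025 ≡ 227 (mod 853)
5^64 ≡ 227^2 = 51529 ≡ 349 (mod 853)
5^128 ≡ 349^2 = 121801 ≡ 675 (mod 853)
213 = 128 + 64 + 16 + 4 + 1 in binary powers of 2.
So 5^213 ≡ 675 · 349 · 695 · 625 · 5 ≡ 520 (mod 853).
Squaring chain: 520 → 852; reaches −1, so base 5 does not prove 853 composite.

520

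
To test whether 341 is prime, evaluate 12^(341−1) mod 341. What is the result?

12^1 ≡ 12 (mod 341)
12^2 ≡ 12^2 = 144 ≡ 144 (mod 341)
12^4 ≡ 144^2 = 20736 ≡ 276 (mod 341)
12^8 ≡ 276^2 = 76176 ≡ 133 (mod 341)
12^16 ≡ 133^2 = 17689 ≡ 298 (mod 341)
12^32 ≡ 298^2 = 88804 ≡ 144 (mod 341)
12^64 ≡ 144^2 = 20736 ≡ 276 (mod 341)
12^128 ≡ 276^2 = 76176 ≡ 133 (mod 341)
12^256 ≡ 133^2 = 17689 ≡ 298 (mod 341)
340 = 256 + 64 + 16 + 4 in binary powers of 2.
So 12^340 ≡ 298 · 276 · 298 · 276 ≡ 56 (mod 341).
Since 56 ≠ 1, base 12 is a Fermat witness: 341 is composite.

56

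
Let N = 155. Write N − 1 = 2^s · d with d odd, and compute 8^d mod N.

155 − 1 = 154 = 2^1 · 77, so d = 77.
8^1 ≡ 8 (mod 155)
8^2 ≡ 8^2 = 64 ≡ 64 (mod 155)
8^4 ≡ 64^2 = 4096 ≡ 66 (mod 155)
8^8 ≡ 66^2 = 4356 ≡ 16 (mod 155)
8^16 ≡ 16^2 = 256 ≡ 101 (mod 155)
8^32 ≡ 101^2 = 10201 ≡ 126 (mod 155)
8^64 ≡ 126^2 = 15876 ≡ 66 (mod 155)
77 = 64 + 8 + 4 + 1 in binary powers of 2.
So 8^77 ≡ 66 · 16 · 66 · 8 ≡ 33 (mod 155).
Squaring chain: 33; never reaches −1, so base 8 is a Miller–Rabin witness that 155 is composite.

33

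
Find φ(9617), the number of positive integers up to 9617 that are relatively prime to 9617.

Factor: 9617 = 59 · 163.
φ(9617) = (59−1) · (163−1) = 58 · 162 = 9396.

9396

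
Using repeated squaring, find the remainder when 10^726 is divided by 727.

1

10^1 ≡ 10 (mod 727)
10^2 ≡ 10^2 = 100 ≡ 100 (mod 727)
10^4 ≡ 100^2 = 10000 ≡ 549 (mod 727)
10^8 ≡ 549^2 = 301401 ≡ 423 (mod 727)
10^16 ≡ 423^2 = 178929 ≡ 87 (mod 727)
10^32 ≡ 87^2 = 7569 ≡ 299 (mod 727)
10^64 ≡ 299^2 = 89401 ≡ 707 (mod 727)
10^128 ≡ 707^2 = 499849 ≡ 400 (mod 727)
10^256 ≡ 400^2 = 160000 ≡ 60 (mod 727)
10^512 ≡ 60^2 = 3600 ≡ 692 (mod 727)
726 = 512 + 128 + 64 + 16 + 4 + 2 in binary powers of 2.
So 10^726 ≡ 692 · 400 · 707 · 87 · 549 · 100 ≡ 1 (mod 727).
Since the result is 1, base 10 gives no evidence that 727 is composite.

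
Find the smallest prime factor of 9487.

53

9487 is odd.
Digit sum 28, not divisible by 3.
Ends in 7: not divisible by 5.
7: 9487 = 7·1355 + 2
11: 9487 = 11·862 + 5
13: 9487 = 13·729 + 10
17: 9487 = 17·558 + 1
19: 9487 = 19·499 + 6
23: 9487 = 23·412 + 11
29: 9487 = 29·327 + 4
31: 9487 = 31·306 + 1
37: 9487 = 37·256 + 15
41: 9487 = 41·231 + 16
43: 9487 = 43·220 + 27
47: 9487 = 47·201 + 40
53: 9487 = 53·179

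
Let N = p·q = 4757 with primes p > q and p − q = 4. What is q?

Since p = q + 4, we have 4757 = q(q + 4), so q² + 4q − 4757 = 0.
Discriminant: 4² + 4·4757 = 16 + 19028 = 19044; √19044 = 138.
q = (−4 + 138)/2 = 67, and p = q + 4 = 71.
Check: 67 · 71 = 4757.

67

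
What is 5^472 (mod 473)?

454

5^1 ≡ 5 (mod 473)
5^2 ≡ 5^2 = 25 ≡ 25 (mod 473)
5^4 ≡ 25^2 = 625 ≡ 152 (mod 473)
5^8 ≡ 152^2 = 23104 ≡ 400 (mod 473)
5^16 ≡ 400^2 = 160000 ≡ 126 (mod 473)
5^32 ≡ 126^2 = 15876 ≡ 267 (mod 473)
5^64 ≡ 267^2 = 71289 ≡ 339 (mod 473)
5^128 ≡ 339^2 = 114921 ≡ 455 (mod 473)
5^256 ≡ 455^2 = 207025 ≡ 324 (mod 473)
472 = 256 + 128 + 64 + 16 + 8 in binary powers of 2.
So 5^472 ≡ 324 · 455 · 339 · 126 · 400 ≡ 454 (mod 473).
Since 454 ≠ 1, base 5 is a Fermat witness: 473 is composite.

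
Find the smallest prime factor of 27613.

27613 is odd.
Digit sum 19, not divisible by 3.
Ends in 3: not divisible by 5.
7: 27613 = 7·3944 + 5
11: 27613 = 11·2510 + 3
13: 27613 = 13·2124 + 1
17: 27613 = 17·1624 + 5
19: 27613 = 19·1453 + 6
23: 27613 = 23·1200 + 13
29: 27613 = 29·952 + 5
31: 27613 = 31·890 + 23
37: 27613 = 37·746 + 11
41: 27613 = 41·673 + 20
43: 27613 = 43·642 + 7
47: 27613 = 47·587 + 24
53: 27613 = 53·521

53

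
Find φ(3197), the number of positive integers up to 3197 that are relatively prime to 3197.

3036

Factor: 3197 = 23 · 139.
φ(3197) = (23−1) · (139−1) = 22 · 138 = 3036.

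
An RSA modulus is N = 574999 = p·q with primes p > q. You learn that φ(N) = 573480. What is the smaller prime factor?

709

φ(n) = (p−1)(q−1) = n − (p+q) + 1, so p + q = 574999 − 573480 + 1 = 1520.
p and q are the roots of t² − 1520t + 574999 = 0.
Discriminant: 1520² − 4·574999 = 2310400 − 2299996 = 10404; √10404 = 102.
q = (1520 − 102)/2 = 709, p = (1520 + 102)/2 = 811.
Check: 709 · 811 = 574999.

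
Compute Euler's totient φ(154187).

Factor: 154187 = 11 · 107 · 131.
φ(154187) = (11−1) · (107−1) · (131−1) = 10 · 106 · 130 = 137800.

137800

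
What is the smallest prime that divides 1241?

17

1241 is odd.
Digit sum 8, not divisible by 3.
Ends in 1: not divisible by 5.
7: 1241 = 7·177 + 2
11: 1241 = 11·112 + 9
13: 1241 = 13·95 + 6
17: 1241 = 17·73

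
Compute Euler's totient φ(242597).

Factor: 242597 = 41 · 61 · 97.
φ(242597) = (41−1) · (61−1) · (97−1) = 40 · 60 · 96 = 230400.

230400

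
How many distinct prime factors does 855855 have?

6

855855 = 3^2 · 95095
95095 = 5 · 19019
19019 = 7 · 2717
2717 = 11 · 247
247 = 13 · 19
855855 = 3^2 · 5 · 7 · 11 · 13 · 19, which has 6 distinct prime factors.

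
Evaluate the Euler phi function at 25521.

16560

Factor: 25521 = 3 · 47 · 181.
φ(25521) = (3−1) · (47−1) · (181−1) = 2 · 46 · 180 = 16560.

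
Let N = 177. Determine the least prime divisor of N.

3

177 is odd.
Digit sum 15, divisible by 3.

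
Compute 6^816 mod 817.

6^1 ≡ 6 (mod 817)
6^2 ≡ 6^2 = 36 ≡ 36 (mod 817)
6^4 ≡ 36^2 = 1296 ≡ 479 (mod 817)
6^8 ≡ 479^2 = 229441 ≡ 681 (mod 817)
6^16 ≡ 681^2 = 463761 ≡ 522 (mod 817)
6^32 ≡ 522^2 = 272484 ≡ 423 (mod 817)
6^64 ≡ 423^2 = 178929 ≡ 6 (mod 817)
6^128 ≡ 6^2 = 36 ≡ 36 (mod 817)
6^256 ≡ 36^2 = 1296 ≡ 479 (mod 817)
6^512 ≡ 479^2 = 229441 ≡ 681 (mod 817)
816 = 512 + 256 + 32 + 16 in binary powers of 2.
So 6^816 ≡ 681 · 479 · 423 · 522 ≡ 87 (mod 817).
Since 87 ≠ 1, base 6 is a Fermat witness: 817 is composite.

87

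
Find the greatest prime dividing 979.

979 = 11 · 89
89 is prime.
So 979 = 11 · 89; the largest prime factor is 89.

89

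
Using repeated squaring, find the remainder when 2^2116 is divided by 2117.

2^1 ≡ 2 (mod 2117)
2^2 ≡ 2^2 = 4 ≡ 4 (mod 2117)
2^4 ≡ 4^2 = 16 ≡ 16 (mod 2117)
2^8 ≡ 16^2 = 256 ≡ 256 (mod 2117)
2^16 ≡ 256^2 = 65536 ≡ 2026 (mod 2117)
2^32 ≡ 2026^2 = 4104676 ≡ 1930 (mod 2117)
2^64 ≡ 1930^2 = 3724900 ≡ 1097 (mod 2117)
2^128 ≡ 1097^2 = 1203409 ≡ 953 (mod 2117)
2^256 ≡ 953^2 = 908209 ≡ 16 (mod 2117)
2^512 ≡ 16^2 = 256 ≡ 256 (mod 2117)
2^1024 ≡ 256^2 = 65536 ≡ 2026 (mod 2117)
2^2048 ≡ 2026^2 = 4104676 ≡ 1930 (mod 2117)
2116 = 2048 + 64 + 4 in binary powers of 2.
So 2^2116 ≡ 1930 · 1097 · 16 ≡ 1243 (mod 2117).
Since 1243 ≠ 1, base 2 is a Fermat witness: 2117 is composite.

1243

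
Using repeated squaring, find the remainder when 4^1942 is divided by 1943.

864

4^1 ≡ 4 (mod 1943)
4^2 ≡ 4^2 = 16 ≡ 16 (mod 1943)
4^4 ≡ 16^2 = 256 ≡ 256 (mod 1943)
4^8 ≡ 256^2 = 65536 ≡ 1417 (mod 1943)
4^16 ≡ 1417^2 = 2007889 ≡ 770 (mod 1943)
4^32 ≡ 770^2 = 592900 ≡ 285 (mod 1943)
4^64 ≡ 285^2 = 81225 ≡ 1562 (mod 1943)
4^128 ≡ 1562^2 = 2439844 ≡ 1379 (mod 1943)
4^256 ≡ 1379^2 = 1901641 ≡ 1387 (mod 1943)
4^512 ≡ 1387^2 = 1923769 ≡ 199 (mod 1943)
4^1024 ≡ 199^2 = 39601 ≡ 741 (mod 1943)
1942 = 1024 + 512 + 256 + 128 + 16 + 4 + 2 in binary powers of 2.
So 4^1942 ≡ 741 · 199 · 1387 · 1379 · 770 · 256 · 16 ≡ 864 (mod 1943).
Since 864 ≠ 1, base 4 is a Fermat witness: 1943 is composite.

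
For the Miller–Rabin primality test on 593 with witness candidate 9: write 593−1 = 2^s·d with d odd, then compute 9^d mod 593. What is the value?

392

593 − 1 = 592 = 2^4 · 37, so d = 37.
9^1 ≡ 9 (mod 593)
9^2 ≡ 9^2 = 81 ≡ 81 (mod 593)
9^4 ≡ 81^2 = 6561 ≡ 38 (mod 593)
9^8 ≡ 38^2 = 1444 ≡ 258 (mod 593)
9^16 ≡ 258^2 = 66564 ≡ 148 (mod 593)
9^32 ≡ 148^2 = 21904 ≡ 556 (mod 593)
37 = 32 + 4 + 1 in binary powers of 2.
So 9^37 ≡ 556 · 38 · 9 ≡ 392 (mod 593).
Squaring chain: 392 → 77 → 592 → 1; reaches −1, so base 9 does not prove 593 composite.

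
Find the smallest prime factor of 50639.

79

50639 is odd.
Digit sum 23, not divisible by 3.
Ends in 9: not divisible by 5.
7: 50639 = 7·7234 + 1
11: 50639 = 11·4603 + 6
13: 50639 = 13·3895 + 4
17: 50639 = 17·2978 + 13
19: 50639 = 19·2665 + 4
23: 50639 = 23·2201 + 16
29: 50639 = 29·1746 + 5
31: 50639 = 31·1633 + 16
37: 50639 = 37·1368 + 23
41: 50639 = 41·1235 + 4
43: 50639 = 43·1177 + 28
47: 50639 = 47·1077 + 20
53: 50639 = 53·955 + 24
59: 50639 = 59·858 + 17
61: 50639 = 61·830 + 9
67: 50639 = 67·755 + 54
71: 50639 = 71·713 + 16
73: 50639 = 73·693 + 50
79: 50639 = 79·641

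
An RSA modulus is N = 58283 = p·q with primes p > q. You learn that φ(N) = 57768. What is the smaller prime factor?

167

φ(n) = (p−1)(q−1) = n − (p+q) + 1, so p + q = 58283 − 57768 + 1 = 516.
p and q are the roots of t² − 516t + 58283 = 0.
Discriminant: 516² − 4·58283 = 266256 − 233132 = 33124; √33124 = 182.
q = (516 − 182)/2 = 167, p = (516 + 182)/2 = 349.
Check: 167 · 349 = 58283.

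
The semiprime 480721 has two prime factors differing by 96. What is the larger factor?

Since p = q + 96, we have 480721 = q(q + 96), so q² + 96q − 480721 = 0.
Discriminant: 96² + 4·480721 = 9216 + 1922884 = 1932100; √1932100 = 1390.
q = (−96 + 1390)/2 = 647, and p = q + 96 = 743.
Check: 647 · 743 = 480721.

743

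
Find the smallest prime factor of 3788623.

3788623 is odd.
Digit sum 37, not divisible by 3.
Ends in 3: not divisible by 5.
7: 3788623 = 7·541231 + 6
11: 3788623 = 11·344420 + 3
13: 3788623 = 13·291432 + 7
17: 3788623 = 17·222860 + 3
19: 3788623 = 19·199401 + 4
23: 3788623 = 23·164722 + 17
29: 3788623 = 29·130642 + 5
31: 3788623 = 31·122213 + 20
37: 3788623 = 37·102395 + 8
41: 3788623 = 41·92405 + 18
43: 3788623 = 43·88107 + 22
47: 3788623 = 47·80609

47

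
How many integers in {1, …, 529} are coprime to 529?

Factor: 529 = 23^2.
φ(529) = 23^1·(23−1) = 506.

506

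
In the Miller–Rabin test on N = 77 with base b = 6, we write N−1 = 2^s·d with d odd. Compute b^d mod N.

13

77 − 1 = 76 = 2^2 · 19, so d = 19.
6^1 ≡ 6 (mod 77)
6^2 ≡ 6^2 = 36 ≡ 36 (mod 77)
6^4 ≡ 36^2 = 1296 ≡ 64 (mod 77)
6^8 ≡ 64^2 = 4096 ≡ 15 (mod 77)
6^16 ≡ 15^2 = 225 ≡ 71 (mod 77)
19 = 16 + 2 + 1 in binary powers of 2.
So 6^19 ≡ 71 · 36 · 6 ≡ 13 (mod 77).
Squaring chain: 13 → 15; never reaches −1, so base 6 is a Miller–Rabin witness that 77 is composite.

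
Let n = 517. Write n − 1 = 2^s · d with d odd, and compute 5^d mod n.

20

517 − 1 = 516 = 2^2 · 129, so d = 129.
5^1 ≡ 5 (mod 517)
5^2 ≡ 5^2 = 25 ≡ 25 (mod 517)
5^4 ≡ 25^2 = 625 ≡ 108 (mod 517)
5^8 ≡ 108^2 = 11664 ≡ 290 (mod 517)
5^16 ≡ 290^2 = 84100 ≡ 346 (mod 517)
5^32 ≡ 346^2 = 119716 ≡ 289 (mod 517)
5^64 ≡ 289^2 = 83521 ≡ 284 (mod 517)
5^128 ≡ 284^2 = 80656 ≡ 4 (mod 517)
129 = 128 + 1 in binary powers of 2.
So 5^129 ≡ 4 · 5 ≡ 20 (mod 517).
Squaring chain: 20 → 400; never reaches −1, so base 5 is a Miller–Rabin witness that 517 is composite.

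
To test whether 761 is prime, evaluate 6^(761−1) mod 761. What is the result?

6^1 ≡ 6 (mod 761)
6^2 ≡ 6^2 = 36 ≡ 36 (mod 761)
6^4 ≡ 36^2 = 1296 ≡ 535 (mod 761)
6^8 ≡ 535^2 = 286225 ≡ 89 (mod 761)
6^16 ≡ 89^2 = 7921 ≡ 311 (mod 761)
6^32 ≡ 311^2 = 96721 ≡ 74 (mod 761)
6^64 ≡ 74^2 = 5476 ≡ 149 (mod 761)
6^128 ≡ 149^2 = 22201 ≡ 132 (mod 761)
6^256 ≡ 132^2 = 17424 ≡ 682 (mod 761)
6^512 ≡ 682^2 = 465124 ≡ 153 (mod 761)
760 = 512 + 128 + 64 + 32 + 16 + 8 in binary powers of 2.
So 6^760 ≡ 153 · 132 · 149 · 74 · 311 · 89 ≡ 1 (mod 761).
Since the result is 1, base 6 gives no evidence that 761 is composite.

1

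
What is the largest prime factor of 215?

215 = 5 · 43
43 is prime.
So 215 = 5 · 43; the largest prime factor is 43.

43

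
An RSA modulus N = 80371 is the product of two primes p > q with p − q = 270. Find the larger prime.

Since p = q + 270, we have 80371 = q(q + 270), so q² + 270q − 80371 = 0.
Discriminant: 270² + 4·80371 = 72900 + 321484 = 394384; √394384 = 628.
q = (−270 + 628)/2 = 179, and p = q + 270 = 449.
Check: 179 · 449 = 80371.

449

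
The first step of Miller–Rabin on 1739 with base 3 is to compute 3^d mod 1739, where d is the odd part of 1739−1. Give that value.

946

1739 − 1 = 1738 = 2^1 · 869, so d = 869.
3^1 ≡ 3 (mod 1739)
3^2 ≡ 3^2 = 9 ≡ 9 (mod 1739)
3^4 ≡ 9^2 = 81 ≡ 81 (mod 1739)
3^8 ≡ 81^2 = 6561 ≡ 1344 (mod 1739)
3^16 ≡ 1344^2 = 1806336 ≡ 1254 (mod 1739)
3^32 ≡ 1254^2 = 1572516 ≡ 460 (mod 1739)
3^64 ≡ 460^2 = 211600 ≡ 1181 (mod 1739)
3^128 ≡ 1181^2 = 1394761 ≡ 83 (mod 1739)
3^256 ≡ 83^2 = 6889 ≡ 1672 (mod 1739)
3^512 ≡ 1672^2 = 2795584 ≡ 1011 (mod 1739)
869 = 512 + 256 + 64 + 32 + 4 + 1 in binary powers of 2.
So 3^869 ≡ 1011 · 1672 · 1181 · 460 · 81 · 3 ≡ 946 (mod 1739).
Squaring chain: 946; never reaches −1, so base 3 is a Miller–Rabin witness that 1739 is composite.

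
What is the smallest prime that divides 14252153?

79

14252153 is odd.
Digit sum 23, not divisible by 3.
Ends in 3: not divisible by 5.
7: 14252153 = 7·2036021 + 6
11: 14252153 = 11·1295650 + 3
13: 14252153 = 13·1096319 + 6
17: 14252153 = 17·838361 + 16
19: 14252153 = 19·750113 + 6
23: 14252153 = 23·619658 + 19
29: 14252153 = 29·491453 + 16
31: 14252153 = 31·459746 + 27
37: 14252153 = 37·385193 + 12
41: 14252153 = 41·347613 + 20
43: 14252153 = 43·331445 + 18
47: 14252153 = 47·303237 + 14
53: 14252153 = 53·268908 + 29
59: 14252153 = 59·241561 + 54
61: 14252153 = 61·233641 + 52
67: 14252153 = 67·212718 + 47
71: 14252153 = 71·200734 + 39
73: 14252153 = 73·195234 + 71
79: 14252153 = 79·180407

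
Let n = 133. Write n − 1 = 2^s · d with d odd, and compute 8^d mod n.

113

133 − 1 = 132 = 2^2 · 33, so d = 33.
8^1 ≡ 8 (mod 133)
8^2 ≡ 8^2 = 64 ≡ 64 (mod 133)
8^4 ≡ 64^2 = 4096 ≡ 106 (mod 133)
8^8 ≡ 106^2 = 11236 ≡ 64 (mod 133)
8^16 ≡ 64^2 = 4096 ≡ 106 (mod 133)
8^32 ≡ 106^2 = 11236 ≡ 64 (mod 133)
33 = 32 + 1 in binary powers of 2.
So 8^33 ≡ 64 · 8 ≡ 113 (mod 133).
Squaring chain: 113 → 1; never reaches −1, so base 8 is a Miller–Rabin witness that 133 is composite.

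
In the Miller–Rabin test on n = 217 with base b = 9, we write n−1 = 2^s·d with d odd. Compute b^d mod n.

64

217 − 1 = 216 = 2^3 · 27, so d = 27.
9^1 ≡ 9 (mod 217)
9^2 ≡ 9^2 = 81 ≡ 81 (mod 217)
9^4 ≡ 81^2 = 6561 ≡ 51 (mod 217)
9^8 ≡ 51^2 = 2601 ≡ 214 (mod 217)
9^16 ≡ 214^2 = 45796 ≡ 9 (mod 217)
27 = 16 + 8 + 2 + 1 in binary powers of 2.
So 9^27 ≡ 9 · 214 · 81 · 9 ≡ 64 (mod 217).
Squaring chain: 64 → 190 → 78; never reaches −1, so base 9 is a Miller–Rabin witness that 217 is composite.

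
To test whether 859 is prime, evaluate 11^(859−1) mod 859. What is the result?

1

11^1 ≡ 11 (mod 859)
11^2 ≡ 11^2 = 121 ≡ 121 (mod 859)
11^4 ≡ 121^2 = 14641 ≡ 38 (mod 859)
11^8 ≡ 38^2 = 1444 ≡ 585 (mod 859)
11^16 ≡ 585^2 = 342225 ≡ 343 (mod 859)
11^32 ≡ 343^2 = 117649 ≡ 825 (mod 859)
11^64 ≡ 825^2 = 680625 ≡ 297 (mod 859)
11^128 ≡ 297^2 = 88209 ≡ 591 (mod 859)
11^256 ≡ 591^2 = 349281 ≡ 527 (mod 859)
11^512 ≡ 527^2 = 277729 ≡ 272 (mod 859)
858 = 512 + 256 + 64 + 16 + 8 + 2 in binary powers of 2.
So 11^858 ≡ 272 · 527 · 297 · 343 · 585 · 121 ≡ 1 (mod 859).
Since the result is 1, base 11 gives no evidence that 859 is composite.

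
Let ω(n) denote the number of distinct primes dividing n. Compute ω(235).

2

235 = 5 · 47
235 = 5 · 47, which has 2 distinct prime factors.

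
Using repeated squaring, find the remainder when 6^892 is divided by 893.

291

6^1 ≡ 6 (mod 893)
6^2 ≡ 6^2 = 36 ≡ 36 (mod 893)
6^4 ≡ 36^2 = 1296 ≡ 403 (mod 893)
6^8 ≡ 403^2 = 162409 ≡ 776 (mod 893)
6^16 ≡ 776^2 = 602176 ≡ 294 (mod 893)
6^32 ≡ 294^2 = 86436 ≡ 708 (mod 893)
6^64 ≡ 708^2 = 501264 ≡ 291 (mod 893)
6^128 ≡ 291^2 = 84681 ≡ 739 (mod 893)
6^256 ≡ 739^2 = 546121 ≡ 498 (mod 893)
6^512 ≡ 498^2 = 248004 ≡ 643 (mod 893)
892 = 512 + 256 + 64 + 32 + 16 + 8 + 4 in binary powers of 2.
So 6^892 ≡ 643 · 498 · 291 · 708 · 294 · 776 · 403 ≡ 291 (mod 893).
Since 291 ≠ 1, base 6 is a Fermat witness: 893 is composite.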